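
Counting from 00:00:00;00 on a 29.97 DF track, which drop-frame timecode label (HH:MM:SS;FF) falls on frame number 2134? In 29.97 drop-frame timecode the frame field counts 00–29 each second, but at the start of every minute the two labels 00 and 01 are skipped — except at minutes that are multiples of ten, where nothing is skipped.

Each 10-minute DF block holds 10 × 60 × 30 − 9 × 2 = 17982 frames. 2134 ÷ 17982 → 0 full blocks, remainder 2134.
Within the partial block the first minute is 1800 frames and each further minute 1798, so 1 further minute boundary passed. Total skipped labels = 18 × 0 + 2 × 1 = 2.
Non-drop label index = 2134 + 2 = 2136; at 30 labels/s that is 00:01:11:06, i.e. DF 00:01:11;06.

00:01:11;06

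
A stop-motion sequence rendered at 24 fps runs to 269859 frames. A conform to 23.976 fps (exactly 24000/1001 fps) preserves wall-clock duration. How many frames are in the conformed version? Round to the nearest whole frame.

Frames at target rate = 269859 × (24000/1001) / (24) = 269859000/1001 ≈ 269589.411.
Nearest whole frame: 269589.

269589 frames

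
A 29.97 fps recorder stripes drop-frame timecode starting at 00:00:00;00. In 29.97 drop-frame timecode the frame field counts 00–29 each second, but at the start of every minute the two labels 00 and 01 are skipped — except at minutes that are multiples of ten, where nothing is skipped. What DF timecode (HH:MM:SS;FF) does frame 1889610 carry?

Each 10-minute DF block holds 10 × 60 × 30 − 9 × 2 = 17982 frames. 1889610 ÷ 17982 → 105 full blocks, remainder 1500.
Within the partial block the first minute is 1800 frames and each further minute 1798, so 0 further minute boundaries passed. Total skipped labels = 18 × 105 + 2 × 0 = 1890.
Non-drop label index = 1889610 + 1890 = 1891500; at 30 labels/s that is 17:30:50:00, i.e. DF 17:30:50;00.

17:30:50;00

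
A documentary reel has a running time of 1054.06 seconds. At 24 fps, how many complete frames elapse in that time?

Frames = 1054.06 × 24 = 632436/25 ≈ 25297.4400.
Complete frames: 25297.

25297 frames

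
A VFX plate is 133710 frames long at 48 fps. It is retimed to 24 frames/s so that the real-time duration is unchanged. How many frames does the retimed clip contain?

66855 frames

Frames at target rate = 133710 × (24) / (48) = 66855.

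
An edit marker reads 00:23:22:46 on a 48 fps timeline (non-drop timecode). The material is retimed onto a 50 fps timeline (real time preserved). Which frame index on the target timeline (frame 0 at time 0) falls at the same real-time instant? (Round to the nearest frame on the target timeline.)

frame 70148

Source frame index: (0×3600 + 23×60 + 22) × 48 + 46 = 67342.
Real time: 67342 / (48) = 33671/24 s.
Target frame: (33671/24) × (50) = 841775/12 ≈ 70147.917 → 70148.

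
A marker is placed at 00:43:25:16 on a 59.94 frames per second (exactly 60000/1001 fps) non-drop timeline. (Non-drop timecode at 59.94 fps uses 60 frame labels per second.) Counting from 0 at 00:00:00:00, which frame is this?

156316

Total seconds to the label: (0 × 3600 + 43 × 60 + 25) = 2605.
Frame index = 2605 × 60 + 16 = 156316.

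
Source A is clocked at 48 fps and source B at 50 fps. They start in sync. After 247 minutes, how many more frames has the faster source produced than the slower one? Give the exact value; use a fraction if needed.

247 min = 14820 s.
A emits 48 × 14820 = 711360 frames; B emits 50 × 14820 = 741000.
Difference = 29640 frames; B is ahead of A.

29640 frames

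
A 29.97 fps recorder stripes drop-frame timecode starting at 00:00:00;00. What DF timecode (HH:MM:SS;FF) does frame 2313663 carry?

Each 10-minute DF block holds 10 × 60 × 30 − 9 × 2 = 17982 frames. 2313663 ÷ 17982 → 128 full blocks, remainder 11967.
Within the partial block the first minute is 1800 frames and each further minute 1798, so 6 further minute boundaries passed. Total skipped labels = 18 × 128 + 2 × 6 = 2316.
Non-drop label index = 2313663 + 2316 = 2315979; at 30 labels/s that is 21:26:39:09, i.e. DF 21:26:39;09.

21:26:39;09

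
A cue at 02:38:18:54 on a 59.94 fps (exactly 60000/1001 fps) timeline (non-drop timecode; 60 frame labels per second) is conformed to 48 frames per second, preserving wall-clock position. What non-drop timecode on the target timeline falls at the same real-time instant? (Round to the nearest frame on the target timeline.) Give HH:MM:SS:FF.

02:38:28:19

Source frame index: (2×3600 + 38×60 + 18) × 60 + 54 = 569934.
Real time: 569934 / (60000/1001) = 95083989/10000 s.
Target frame: (95083989/10000) × (48) = 285251967/625 ≈ 456403.147 → 456403.
At 48 labels/s: frame 456403 → 02:38:28:19.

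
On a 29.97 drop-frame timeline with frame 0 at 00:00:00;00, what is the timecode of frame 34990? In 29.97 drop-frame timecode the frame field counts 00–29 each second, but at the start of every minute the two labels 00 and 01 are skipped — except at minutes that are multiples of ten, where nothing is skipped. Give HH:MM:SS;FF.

Ten DF minutes hold 17982 frames, so frame 34990 lies in block 1 (frames 17982–35963) with 17008 frames into that block.
The block's first minute is 1800 frames and the rest 1798 each; 17008 frames reaches minute 9, so 1 × 18 + 9 × 2 = 36 labels have been skipped so far.
Adding those back, label number 34990 + 36 = 35026 at 30 labels/s is 1167 s + 16 f = 0 h 19 min 27 s frame 16, i.e. 00:19:27;16.

00:19:27;16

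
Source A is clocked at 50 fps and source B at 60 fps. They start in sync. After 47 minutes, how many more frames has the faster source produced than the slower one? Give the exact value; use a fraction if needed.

28200 frames

47 min = 2820 s.
A emits 50 × 2820 = 141000 frames; B emits 60 × 2820 = 169200.
Difference = 28200 frames; B is ahead of A.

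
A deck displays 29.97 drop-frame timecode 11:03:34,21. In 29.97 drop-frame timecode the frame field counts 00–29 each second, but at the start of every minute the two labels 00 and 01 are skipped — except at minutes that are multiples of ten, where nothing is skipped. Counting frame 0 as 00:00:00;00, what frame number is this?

As if non-drop at 30 labels/s: (11 × 3600 + 3 × 60 + 34) × 30 + 21 = 1194441.
Minute boundaries passed: 663; those not divisible by 10: 663 − 66 = 597; dropped labels = 2 × 597 = 1194.
Actual frame index = 1194441 − 1194 = 1193247.

1193247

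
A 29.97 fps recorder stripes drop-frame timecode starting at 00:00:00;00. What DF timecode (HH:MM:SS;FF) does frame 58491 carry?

Ten DF minutes hold 17982 frames, so frame 58491 lies in block 3 (frames 53946–71927) with 4545 frames into that block.
The block's first minute is 1800 frames and the rest 1798 each; 4545 frames reaches minute 2, so 3 × 18 + 2 × 2 = 58 labels have been skipped so far.
Adding those back, label number 58491 + 58 = 58549 at 30 labels/s is 1951 s + 19 f = 0 h 32 min 31 s frame 19, i.e. 00:32:31;19.

00:32:31;19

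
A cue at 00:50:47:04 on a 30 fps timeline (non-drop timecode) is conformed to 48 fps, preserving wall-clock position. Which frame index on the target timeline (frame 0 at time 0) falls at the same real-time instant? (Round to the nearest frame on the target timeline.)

Source frame index: (0×3600 + 50×60 + 47) × 30 + 4 = 91414.
Real time: 91414 / (30) = 45707/15 s.
Target frame: (45707/15) × (48) = 731312/5 ≈ 146262.400 → 146262.

frame 146262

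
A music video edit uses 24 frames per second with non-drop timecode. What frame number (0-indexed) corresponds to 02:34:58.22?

Total seconds to the label: (2 × 3600 + 34 × 60 + 58) = 9298.
Frame index = 9298 × 24 + 22 = 223174.

223174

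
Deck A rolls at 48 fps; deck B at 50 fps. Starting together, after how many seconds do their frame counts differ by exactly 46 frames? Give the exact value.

23 seconds

The gap grows by |50 − 48| = 2 frames per second.
Time for a 46-frame gap: 46 ÷ (2) = 23 s.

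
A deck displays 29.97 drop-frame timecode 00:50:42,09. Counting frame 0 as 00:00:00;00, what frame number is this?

As if non-drop at 30 labels/s: (0 × 3600 + 50 × 60 + 42) × 30 + 9 = 91269.
Minute boundaries passed: 50; those not divisible by 10: 50 − 5 = 45; dropped labels = 2 × 45 = 90.
Actual frame index = 91269 − 90 = 91179.

91179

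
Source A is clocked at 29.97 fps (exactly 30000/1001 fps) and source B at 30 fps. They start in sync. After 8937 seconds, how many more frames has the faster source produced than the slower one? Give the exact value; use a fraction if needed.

A emits 30000/1001 × 8937 = 268110000/1001 frames; B emits 30 × 8937 = 268110.
Difference = 268110/1001 frames (≈ 267.8422); B is ahead of A.

268110/1001 frames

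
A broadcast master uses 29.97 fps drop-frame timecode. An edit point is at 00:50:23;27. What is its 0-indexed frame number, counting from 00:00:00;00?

Complete 10-minute blocks: 5, each 17982 frames → 89910.
Remaining 0 whole minutes in the current block: 0 frames.
Within the current minute: 23 × 30 + 27 = 717. Total = 89910 + 0 + 717 = 90627.

90627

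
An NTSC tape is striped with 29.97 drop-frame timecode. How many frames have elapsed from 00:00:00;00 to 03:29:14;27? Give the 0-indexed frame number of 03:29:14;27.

376269

Complete 10-minute blocks: 20, each 17982 frames → 359640.
Remaining 9 whole minutes in the current block: 1800 + 8 × 1798 = 16184 frames.
Within the current minute: 14 × 30 + 27 − 2 = 445 (labels ;00/;01 skipped at this minute). Total = 359640 + 16184 + 445 = 376269.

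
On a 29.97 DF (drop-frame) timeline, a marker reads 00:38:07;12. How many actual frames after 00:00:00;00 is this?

Complete 10-minute blocks: 3, each 17982 frames → 53946.
Remaining 8 whole minutes in the current block: 1800 + 7 × 1798 = 14386 frames.
Within the current minute: 7 × 30 + 12 − 2 = 220 (labels ;00/;01 skipped at this minute). Total = 53946 + 14386 + 220 = 68552.

68552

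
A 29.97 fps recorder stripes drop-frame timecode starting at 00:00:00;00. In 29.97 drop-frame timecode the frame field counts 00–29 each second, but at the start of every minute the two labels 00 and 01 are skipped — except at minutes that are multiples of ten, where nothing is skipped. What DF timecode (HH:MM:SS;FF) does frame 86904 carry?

Each 10-minute DF block holds 10 × 60 × 30 − 9 × 2 = 17982 frames. 86904 ÷ 17982 → 4 full blocks, remainder 14976.
Within the partial block the first minute is 1800 frames and each further minute 1798, so 8 further minute boundaries passed. Total skipped labels = 18 × 4 + 2 × 8 = 88.
Non-drop label index = 86904 + 88 = 86992; at 30 labels/s that is 00:48:19:22, i.e. DF 00:48:19;22.

00:48:19;22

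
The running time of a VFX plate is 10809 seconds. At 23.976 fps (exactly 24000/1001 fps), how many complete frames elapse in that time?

259156 frames

Frames = 10809 × 24000/1001 = 259416000/1001 ≈ 259156.8432.
Complete frames: 259156.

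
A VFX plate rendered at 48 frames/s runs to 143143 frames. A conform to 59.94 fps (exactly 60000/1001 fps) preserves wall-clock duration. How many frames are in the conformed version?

178750 frames

Target frames = source frames × (target rate / source rate) = 143143 × (60000/1001)/(48) = 143143 × 1250/1001 = 178750.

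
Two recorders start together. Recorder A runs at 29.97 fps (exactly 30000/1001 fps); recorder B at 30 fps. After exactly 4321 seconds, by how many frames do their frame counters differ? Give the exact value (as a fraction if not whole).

A emits 30000/1001 × 4321 = 129630000/1001 frames; B emits 30 × 4321 = 129630.
Difference = 129630/1001 frames (≈ 129.5005); B is ahead of A.

129630/1001 frames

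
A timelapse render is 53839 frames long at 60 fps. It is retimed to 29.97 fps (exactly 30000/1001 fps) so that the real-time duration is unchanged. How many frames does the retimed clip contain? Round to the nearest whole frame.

Frames at target rate = 53839 × (30000/1001) / (60) = 26919500/1001 ≈ 26892.607.
Nearest whole frame: 26893.

26893 frames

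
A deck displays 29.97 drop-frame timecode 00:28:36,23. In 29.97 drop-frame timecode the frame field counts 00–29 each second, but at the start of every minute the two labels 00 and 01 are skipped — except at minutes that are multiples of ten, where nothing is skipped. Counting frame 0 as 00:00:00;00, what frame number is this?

51451

As if non-drop at 30 labels/s: (0 × 3600 + 28 × 60 + 36) × 30 + 23 = 51503.
Minute boundaries passed: 28; those not divisible by 10: 28 − 2 = 26; dropped labels = 2 × 26 = 52.
Actual frame index = 51503 − 52 = 51451.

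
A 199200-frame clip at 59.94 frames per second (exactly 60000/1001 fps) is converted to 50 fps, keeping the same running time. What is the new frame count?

166166 frames

Target frames = source frames × (target rate / source rate) = 199200 × (50)/(60000/1001) = 199200 × 1001/1200 = 166166.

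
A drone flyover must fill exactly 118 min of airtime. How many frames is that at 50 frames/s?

354000 frames

118 min = 7080 s.
Frames = 7080 × 50 = 354000.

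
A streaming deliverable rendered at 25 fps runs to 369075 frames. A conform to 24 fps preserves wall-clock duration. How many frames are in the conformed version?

354312 frames

Target frames = source frames × (target rate / source rate) = 369075 × (24)/(25) = 369075 × 24/25 = 354312.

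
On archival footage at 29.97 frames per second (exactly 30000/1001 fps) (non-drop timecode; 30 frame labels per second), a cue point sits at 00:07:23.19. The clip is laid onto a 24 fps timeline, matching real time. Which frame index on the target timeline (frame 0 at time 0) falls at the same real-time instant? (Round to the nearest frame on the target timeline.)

frame 10658

Source frame index: (0×3600 + 7×60 + 23) × 30 + 19 = 13309.
Real time: 13309 / (30000/1001) = 13322309/30000 s.
Target frame: (13322309/30000) × (24) = 13322309/1250 ≈ 10657.847 → 10658.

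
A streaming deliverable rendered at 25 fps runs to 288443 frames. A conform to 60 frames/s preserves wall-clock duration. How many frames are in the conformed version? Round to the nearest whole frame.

Frames at target rate = 288443 × (60) / (25) = 3461316/5 ≈ 692263.200.
Nearest whole frame: 692263.

692263 frames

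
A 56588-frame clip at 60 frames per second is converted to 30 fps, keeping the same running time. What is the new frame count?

28294 frames

Target frames = source frames × (target rate / source rate) = 56588 × (30)/(60) = 56588 × 1/2 = 28294.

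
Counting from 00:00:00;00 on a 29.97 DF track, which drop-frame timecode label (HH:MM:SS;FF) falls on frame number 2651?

00:01:28;13

Ten DF minutes hold 17982 frames, so frame 2651 lies in block 0 (frames 0–17981) with 2651 frames into that block.
The block's first minute is 1800 frames and the rest 1798 each; 2651 frames reaches minute 1, so 0 × 18 + 1 × 2 = 2 labels have been skipped so far.
Adding those back, label number 2651 + 2 = 2653 at 30 labels/s is 88 s + 13 f = 0 h 1 min 28 s frame 13, i.e. 00:01:28;13.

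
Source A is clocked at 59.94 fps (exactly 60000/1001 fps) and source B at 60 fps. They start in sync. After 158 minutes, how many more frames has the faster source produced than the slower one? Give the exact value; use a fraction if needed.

158 min = 9480 s.
A emits 60000/1001 × 9480 = 568800000/1001 frames; B emits 60 × 9480 = 568800.
Difference = 568800/1001 frames (≈ 568.2318); B is ahead of A.

568800/1001 frames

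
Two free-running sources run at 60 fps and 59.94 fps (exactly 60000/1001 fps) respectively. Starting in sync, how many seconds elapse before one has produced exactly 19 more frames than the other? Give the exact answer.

19019/60 seconds

The gap grows by |60000/1001 − 60| = 60/1001 frames per second.
Time for a 19-frame gap: 19 ÷ (60/1001) = 19019/60 s.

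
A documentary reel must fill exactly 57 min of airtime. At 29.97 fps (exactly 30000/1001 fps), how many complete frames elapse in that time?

57 min = 3420 s.
Frames = 3420 × 30000/1001 = 102600000/1001 ≈ 102497.5025.
Complete frames: 102497.

102497 frames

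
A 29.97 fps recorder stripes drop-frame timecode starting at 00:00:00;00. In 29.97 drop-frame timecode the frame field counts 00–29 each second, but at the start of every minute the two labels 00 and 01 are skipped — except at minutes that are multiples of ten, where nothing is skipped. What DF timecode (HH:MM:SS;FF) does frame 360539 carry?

03:20:29;29

Ten DF minutes hold 17982 frames, so frame 360539 lies in block 20 (frames 359640–377621) with 899 frames into that block.
The block's first minute is 1800 frames and the rest 1798 each; 899 frames reaches minute 0, so 20 × 18 + 0 × 2 = 360 labels have been skipped so far.
Adding those back, label number 360539 + 360 = 360899 at 30 labels/s is 12029 s + 29 f = 3 h 20 min 29 s frame 29, i.e. 03:20:29;29.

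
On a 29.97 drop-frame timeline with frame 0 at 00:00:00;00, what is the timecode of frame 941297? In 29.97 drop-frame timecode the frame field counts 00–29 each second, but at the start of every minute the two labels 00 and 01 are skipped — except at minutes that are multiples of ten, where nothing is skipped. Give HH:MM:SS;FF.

Ten DF minutes hold 17982 frames, so frame 941297 lies in block 52 (frames 935064–953045) with 6233 frames into that block.
The block's first minute is 1800 frames and the rest 1798 each; 6233 frames reaches minute 3, so 52 × 18 + 3 × 2 = 942 labels have been skipped so far.
Adding those back, label number 941297 + 942 = 942239 at 30 labels/s is 31407 s + 29 f = 8 h 43 min 27 s frame 29, i.e. 08:43:27;29.

08:43:27;29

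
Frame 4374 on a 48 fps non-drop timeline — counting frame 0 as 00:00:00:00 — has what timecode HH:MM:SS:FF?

4374 ÷ 48 = 91 full seconds, remainder 6 frames.
91 s = 0 h 1 min 31 s.
Timecode: 00:01:31:06.

00:01:31:06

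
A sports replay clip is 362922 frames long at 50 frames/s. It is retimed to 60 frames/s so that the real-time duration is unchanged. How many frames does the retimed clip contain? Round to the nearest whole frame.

Frames at target rate = 362922 × (60) / (50) = 2177532/5 ≈ 435506.400.
Nearest whole frame: 435506.

435506 frames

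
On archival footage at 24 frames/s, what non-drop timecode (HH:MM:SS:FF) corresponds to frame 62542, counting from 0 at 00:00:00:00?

00:43:25:22

62542 ÷ 24 = 2605 full seconds, remainder 22 frames.
2605 s = 0 h 43 min 25 s.
Timecode: 00:43:25:22.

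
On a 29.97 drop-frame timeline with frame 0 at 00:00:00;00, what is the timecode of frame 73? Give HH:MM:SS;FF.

00:00:02;13

Each 10-minute DF block holds 10 × 60 × 30 − 9 × 2 = 17982 frames. 73 ÷ 17982 → 0 full blocks, remainder 73.
Within the partial block the first minute is 1800 frames and each further minute 1798, so 0 further minute boundaries passed. Total skipped labels = 18 × 0 + 2 × 0 = 0.
Non-drop label index = 73 + 0 = 73; at 30 labels/s that is 00:00:02:13, i.e. DF 00:00:02;13.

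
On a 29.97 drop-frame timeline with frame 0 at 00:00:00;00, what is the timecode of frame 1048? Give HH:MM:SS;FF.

00:00:34;28

Ten DF minutes hold 17982 frames, so frame 1048 lies in block 0 (frames 0–17981) with 1048 frames into that block.
The block's first minute is 1800 frames and the rest 1798 each; 1048 frames reaches minute 0, so 0 × 18 + 0 × 2 = 0 labels have been skipped so far.
Adding those back, label number 1048 + 0 = 1048 at 30 labels/s is 34 s + 28 f = 0 h 0 min 34 s frame 28, i.e. 00:00:34;28.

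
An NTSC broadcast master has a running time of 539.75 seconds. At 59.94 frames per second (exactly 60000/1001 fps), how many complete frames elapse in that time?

32352 frames

Frames = 539.75 × 60000/1001 = 32385000/1001 ≈ 32352.6474.
Complete frames: 32352.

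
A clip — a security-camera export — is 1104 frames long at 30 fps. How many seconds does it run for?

36.8 seconds

Running time = 1104 / (30) = 36.8 s.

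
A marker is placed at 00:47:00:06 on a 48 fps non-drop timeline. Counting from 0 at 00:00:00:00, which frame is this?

135366

Total seconds to the label: (0 × 3600 + 47 × 60 + 0) = 2820.
Frame index = 2820 × 48 + 6 = 135366.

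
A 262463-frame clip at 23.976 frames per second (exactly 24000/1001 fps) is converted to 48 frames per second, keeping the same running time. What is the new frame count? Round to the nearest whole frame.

Frames at target rate = 262463 × (48) / (24000/1001) = 262725463/500 ≈ 525450.926.
Nearest whole frame: 525451.

525451 frames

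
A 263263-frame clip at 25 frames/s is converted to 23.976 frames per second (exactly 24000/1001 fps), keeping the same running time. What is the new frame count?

252480 frames

Target frames = source frames × (target rate / source rate) = 263263 × (24000/1001)/(25) = 263263 × 960/1001 = 252480.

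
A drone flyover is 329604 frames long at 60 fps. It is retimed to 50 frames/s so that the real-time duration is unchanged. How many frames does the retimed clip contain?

Target frames = source frames × (target rate / source rate) = 329604 × (50)/(60) = 329604 × 5/6 = 274670.

274670 frames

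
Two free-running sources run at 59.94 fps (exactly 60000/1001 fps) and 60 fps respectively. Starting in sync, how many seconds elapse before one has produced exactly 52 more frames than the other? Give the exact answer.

The gap grows by |60 − 60000/1001| = 60/1001 frames per second.
Time for a 52-frame gap: 52 ÷ (60/1001) = 13013/15 s.

13013/15 seconds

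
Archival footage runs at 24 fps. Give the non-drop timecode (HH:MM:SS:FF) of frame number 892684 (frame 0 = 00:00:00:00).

892684 ÷ 24 = 37195 full seconds, remainder 4 frames.
37195 s = 10 h 19 min 55 s.
Timecode: 10:19:55:04.

10:19:55:04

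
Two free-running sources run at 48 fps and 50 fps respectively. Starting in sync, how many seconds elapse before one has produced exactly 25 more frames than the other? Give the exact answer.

The gap grows by |50 − 48| = 2 frames per second.
Time for a 25-frame gap: 25 ÷ (2) = 12.5 s.

12.5 seconds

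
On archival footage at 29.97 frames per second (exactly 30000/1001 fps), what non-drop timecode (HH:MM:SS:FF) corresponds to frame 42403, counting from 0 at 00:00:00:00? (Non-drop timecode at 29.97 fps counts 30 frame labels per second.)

00:23:33:13

42403 ÷ 30 = 1413 full seconds, remainder 13 frames.
1413 s = 0 h 23 min 33 s.
Timecode: 00:23:33:13.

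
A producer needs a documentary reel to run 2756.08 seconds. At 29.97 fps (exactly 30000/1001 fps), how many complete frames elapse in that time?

Frames = 2756.08 × 30000/1001 = 82682400/1001 ≈ 82599.8002.
Complete frames: 82599.

82599 frames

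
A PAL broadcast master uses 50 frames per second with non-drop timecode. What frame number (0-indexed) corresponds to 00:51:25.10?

Total seconds to the label: (0 × 3600 + 51 × 60 + 25) = 3085.
Frame index = 3085 × 50 + 10 = 154260.

frame 154260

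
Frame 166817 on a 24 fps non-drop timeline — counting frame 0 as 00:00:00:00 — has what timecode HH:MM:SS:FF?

166817 ÷ 24 = 6950 full seconds, remainder 17 frames.
6950 s = 1 h 55 min 50 s.
Timecode: 01:55:50:17.

01:55:50:17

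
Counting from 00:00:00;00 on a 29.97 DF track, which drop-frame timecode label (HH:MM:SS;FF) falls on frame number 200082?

01:51:16;02

Ten DF minutes hold 17982 frames, so frame 200082 lies in block 11 (frames 197802–215783) with 2280 frames into that block.
The block's first minute is 1800 frames and the rest 1798 each; 2280 frames reaches minute 1, so 11 × 18 + 1 × 2 = 200 labels have been skipped so far.
Adding those back, label number 200082 + 200 = 200282 at 30 labels/s is 6676 s + 2 f = 1 h 51 min 16 s frame 2, i.e. 01:51:16;02.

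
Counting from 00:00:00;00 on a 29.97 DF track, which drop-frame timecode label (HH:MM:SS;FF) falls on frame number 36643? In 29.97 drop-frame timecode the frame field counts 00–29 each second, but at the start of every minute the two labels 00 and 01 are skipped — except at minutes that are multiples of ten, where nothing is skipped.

Ten DF minutes hold 17982 frames, so frame 36643 lies in block 2 (frames 35964–53945) with 679 frames into that block.
The block's first minute is 1800 frames and the rest 1798 each; 679 frames reaches minute 0, so 2 × 18 + 0 × 2 = 36 labels have been skipped so far.
Adding those back, label number 36643 + 36 = 36679 at 30 labels/s is 1222 s + 19 f = 0 h 20 min 22 s frame 19, i.e. 00:20:22;19.

00:20:22;19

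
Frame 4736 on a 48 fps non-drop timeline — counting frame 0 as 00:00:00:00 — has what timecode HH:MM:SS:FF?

00:01:38:32

4736 ÷ 48 = 98 full seconds, remainder 32 frames.
98 s = 0 h 1 min 38 s.
Timecode: 00:01:38:32.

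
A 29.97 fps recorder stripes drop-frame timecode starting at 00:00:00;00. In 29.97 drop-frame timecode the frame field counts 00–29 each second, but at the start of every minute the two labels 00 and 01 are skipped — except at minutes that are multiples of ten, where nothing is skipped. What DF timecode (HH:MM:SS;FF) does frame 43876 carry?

Each 10-minute DF block holds 10 × 60 × 30 − 9 × 2 = 17982 frames. 43876 ÷ 17982 → 2 full blocks, remainder 7912.
Within the partial block the first minute is 1800 frames and each further minute 1798, so 4 further minute boundaries passed. Total skipped labels = 18 × 2 + 2 × 4 = 44.
Non-drop label index = 43876 + 44 = 43920; at 30 labels/s that is 00:24:24:00, i.e. DF 00:24:24;00.

00:24:24;00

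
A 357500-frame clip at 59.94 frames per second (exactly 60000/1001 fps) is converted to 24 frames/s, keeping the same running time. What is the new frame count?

143143 frames

Target frames = source frames × (target rate / source rate) = 357500 × (24)/(60000/1001) = 357500 × 1001/2500 = 143143.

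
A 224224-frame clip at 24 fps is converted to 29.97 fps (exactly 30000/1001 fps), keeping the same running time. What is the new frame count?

280000 frames

Target frames = source frames × (target rate / source rate) = 224224 × (30000/1001)/(24) = 224224 × 1250/1001 = 280000.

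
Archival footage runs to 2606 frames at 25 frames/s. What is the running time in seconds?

104.24 seconds

Running time = 2606 / (25) = 104.24 s.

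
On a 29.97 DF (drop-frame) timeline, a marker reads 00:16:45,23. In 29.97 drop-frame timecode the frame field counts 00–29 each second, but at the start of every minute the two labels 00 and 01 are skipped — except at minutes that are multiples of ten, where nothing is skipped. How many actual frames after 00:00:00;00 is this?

Complete 10-minute blocks: 1, each 17982 frames → 17982.
Remaining 6 whole minutes in the current block: 1800 + 5 × 1798 = 10790 frames.
Within the current minute: 45 × 30 + 23 − 2 = 1371 (labels ;00/;01 skipped at this minute). Total = 17982 + 10790 + 1371 = 30143.

30143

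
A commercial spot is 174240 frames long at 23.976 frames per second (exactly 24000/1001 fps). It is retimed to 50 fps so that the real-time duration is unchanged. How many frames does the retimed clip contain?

363363 frames

Target frames = source frames × (target rate / source rate) = 174240 × (50)/(24000/1001) = 174240 × 1001/480 = 363363.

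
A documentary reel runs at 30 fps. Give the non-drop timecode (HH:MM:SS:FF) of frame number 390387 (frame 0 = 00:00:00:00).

390387 ÷ 30 = 13012 full seconds, remainder 27 frames.
13012 s = 3 h 36 min 52 s.
Timecode: 03:36:52:27.

03:36:52:27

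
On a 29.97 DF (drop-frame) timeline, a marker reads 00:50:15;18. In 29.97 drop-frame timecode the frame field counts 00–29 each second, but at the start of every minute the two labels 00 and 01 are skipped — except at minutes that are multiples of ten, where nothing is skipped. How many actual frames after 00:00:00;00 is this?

Complete 10-minute blocks: 5, each 17982 frames → 89910.
Remaining 0 whole minutes in the current block: 0 frames.
Within the current minute: 15 × 30 + 18 = 468. Total = 89910 + 0 + 468 = 90378.

90378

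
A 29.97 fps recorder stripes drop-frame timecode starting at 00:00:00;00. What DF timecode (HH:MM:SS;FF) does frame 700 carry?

Each 10-minute DF block holds 10 × 60 × 30 − 9 × 2 = 17982 frames. 700 ÷ 17982 → 0 full blocks, remainder 700.
Within the partial block the first minute is 1800 frames and each further minute 1798, so 0 further minute boundaries passed. Total skipped labels = 18 × 0 + 2 × 0 = 0.
Non-drop label index = 700 + 0 = 700; at 30 labels/s that is 00:00:23:10, i.e. DF 00:00:23;10.

00:00:23;10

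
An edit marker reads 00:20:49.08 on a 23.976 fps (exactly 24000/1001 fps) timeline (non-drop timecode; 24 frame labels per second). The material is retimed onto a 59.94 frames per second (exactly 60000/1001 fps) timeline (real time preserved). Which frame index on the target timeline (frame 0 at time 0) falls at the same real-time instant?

frame 74960

Source frame index: (0×3600 + 20×60 + 49) × 24 + 8 = 29984.
Real time: 29984 / (24000/1001) = 937937/750 s.
Target frame: (937937/750) × (60000/1001) = 74960.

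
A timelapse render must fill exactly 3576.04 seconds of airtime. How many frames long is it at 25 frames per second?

Frames = 3576.04 × 25 = 89401.

89401 frames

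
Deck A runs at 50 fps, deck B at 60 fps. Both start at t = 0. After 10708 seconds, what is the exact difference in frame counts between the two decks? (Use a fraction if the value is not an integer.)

A emits 50 × 10708 = 535400 frames; B emits 60 × 10708 = 642480.
Difference = 107080 frames; B is ahead of A.

107080 frames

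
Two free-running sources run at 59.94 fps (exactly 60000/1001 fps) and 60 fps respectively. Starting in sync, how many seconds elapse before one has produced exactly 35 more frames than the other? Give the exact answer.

The gap grows by |60 − 60000/1001| = 60/1001 frames per second.
Time for a 35-frame gap: 35 ÷ (60/1001) = 7007/12 s.

7007/12 seconds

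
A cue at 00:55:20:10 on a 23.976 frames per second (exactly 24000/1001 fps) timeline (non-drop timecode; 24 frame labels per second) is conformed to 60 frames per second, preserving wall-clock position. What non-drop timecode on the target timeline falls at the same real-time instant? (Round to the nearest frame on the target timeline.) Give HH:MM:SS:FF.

Source frame index: (0×3600 + 55×60 + 20) × 24 + 10 = 79690.
Real time: 79690 / (24000/1001) = 7976969/2400 s.
Target frame: (7976969/2400) × (60) = 7976969/40 ≈ 199424.225 → 199424.
At 60 labels/s: frame 199424 → 00:55:23:44.

00:55:23:44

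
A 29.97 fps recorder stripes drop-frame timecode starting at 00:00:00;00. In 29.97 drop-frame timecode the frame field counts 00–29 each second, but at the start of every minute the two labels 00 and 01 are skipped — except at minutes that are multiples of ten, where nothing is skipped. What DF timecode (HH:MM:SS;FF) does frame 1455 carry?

Each 10-minute DF block holds 10 × 60 × 30 − 9 × 2 = 17982 frames. 1455 ÷ 17982 → 0 full blocks, remainder 1455.
Within the partial block the first minute is 1800 frames and each further minute 1798, so 0 further minute boundaries passed. Total skipped labels = 18 × 0 + 2 × 0 = 0.
Non-drop label index = 1455 + 0 = 1455; at 30 labels/s that is 00:00:48:15, i.e. DF 00:00:48;15.

00:00:48;15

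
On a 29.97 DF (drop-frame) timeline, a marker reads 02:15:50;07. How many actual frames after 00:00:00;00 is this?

244263

As if non-drop at 30 labels/s: (2 × 3600 + 15 × 60 + 50) × 30 + 7 = 244507.
Minute boundaries passed: 135; those not divisible by 10: 135 − 13 = 122; dropped labels = 2 × 122 = 244.
Actual frame index = 244507 − 244 = 244263.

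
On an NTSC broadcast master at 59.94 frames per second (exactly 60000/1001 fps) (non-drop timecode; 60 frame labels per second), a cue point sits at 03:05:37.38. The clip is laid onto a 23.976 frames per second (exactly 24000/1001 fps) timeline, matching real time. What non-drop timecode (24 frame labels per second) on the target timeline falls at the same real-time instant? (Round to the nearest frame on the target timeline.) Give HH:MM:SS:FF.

Source frame index: (3×3600 + 5×60 + 37) × 60 + 38 = 668258.
Real time: 668258 / (60000/1001) = 334463129/30000 s.
Target frame: (334463129/30000) × (24000/1001) = 1336516/5 ≈ 267303.200 → 267303.
At 24 labels/s: frame 267303 → 03:05:37:15.

03:05:37:15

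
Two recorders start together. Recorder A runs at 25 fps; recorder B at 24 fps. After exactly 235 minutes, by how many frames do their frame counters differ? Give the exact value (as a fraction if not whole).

235 min = 14100 s.
A emits 25 × 14100 = 352500 frames; B emits 24 × 14100 = 338400.
Difference = 14100 frames; B is behind A.

14100 frames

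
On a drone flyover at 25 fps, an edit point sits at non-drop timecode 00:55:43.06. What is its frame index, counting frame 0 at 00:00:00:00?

Total seconds to the label: (0 × 3600 + 55 × 60 + 43) = 3343.
Frame index = 3343 × 25 + 6 = 83581.

83581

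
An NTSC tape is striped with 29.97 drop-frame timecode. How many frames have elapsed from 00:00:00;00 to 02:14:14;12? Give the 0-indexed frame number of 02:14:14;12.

Complete 10-minute blocks: 13, each 17982 frames → 233766.
Remaining 4 whole minutes in the current block: 1800 + 3 × 1798 = 7194 frames.
Within the current minute: 14 × 30 + 12 − 2 = 430 (labels ;00/;01 skipped at this minute). Total = 233766 + 7194 + 430 = 241390.

241390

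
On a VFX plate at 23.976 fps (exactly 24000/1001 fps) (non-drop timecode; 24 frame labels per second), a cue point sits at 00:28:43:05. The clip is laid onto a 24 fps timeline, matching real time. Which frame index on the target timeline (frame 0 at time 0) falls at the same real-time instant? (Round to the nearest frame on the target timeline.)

Source frame index: (0×3600 + 28×60 + 43) × 24 + 5 = 41357.
Real time: 41357 / (24000/1001) = 41398357/24000 s.
Target frame: (41398357/24000) × (24) = 41398357/1000 ≈ 41398.357 → 41398.

frame 41398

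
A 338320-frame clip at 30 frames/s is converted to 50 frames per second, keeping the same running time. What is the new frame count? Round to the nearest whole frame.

Frames at target rate = 338320 × (50) / (30) = 1691600/3 ≈ 563866.667.
Nearest whole frame: 563867.

563867 frames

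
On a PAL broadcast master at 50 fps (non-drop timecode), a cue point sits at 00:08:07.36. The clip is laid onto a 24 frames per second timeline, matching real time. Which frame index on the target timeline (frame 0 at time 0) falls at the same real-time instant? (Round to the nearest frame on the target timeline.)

Source frame index: (0×3600 + 8×60 + 7) × 50 + 36 = 24386.
Real time: 24386 / (50) = 12193/25 s.
Target frame: (12193/25) × (24) = 292632/25 ≈ 11705.280 → 11705.

frame 11705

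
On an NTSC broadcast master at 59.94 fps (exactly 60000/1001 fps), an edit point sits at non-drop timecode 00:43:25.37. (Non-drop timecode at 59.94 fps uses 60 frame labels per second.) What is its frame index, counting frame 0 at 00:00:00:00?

Total seconds to the label: (0 × 3600 + 43 × 60 + 25) = 2605.
Frame index = 2605 × 60 + 37 = 156337.

frame 156337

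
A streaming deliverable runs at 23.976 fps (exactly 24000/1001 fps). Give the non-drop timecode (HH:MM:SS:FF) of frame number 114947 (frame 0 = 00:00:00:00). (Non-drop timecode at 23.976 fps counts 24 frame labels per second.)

114947 ÷ 24 = 4789 full seconds, remainder 11 frames.
4789 s = 1 h 19 min 49 s.
Timecode: 01:19:49:11.

01:19:49:11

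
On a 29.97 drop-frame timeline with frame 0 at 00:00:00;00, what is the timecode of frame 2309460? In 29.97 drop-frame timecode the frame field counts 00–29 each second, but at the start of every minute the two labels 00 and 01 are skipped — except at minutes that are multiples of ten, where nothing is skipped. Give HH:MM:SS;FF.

Ten DF minutes hold 17982 frames, so frame 2309460 lies in block 128 (frames 2301696–2319677) with 7764 frames into that block.
The block's first minute is 1800 frames and the rest 1798 each; 7764 frames reaches minute 4, so 128 × 18 + 4 × 2 = 2312 labels have been skipped so far.
Adding those back, label number 2309460 + 2312 = 2311772 at 30 labels/s is 77059 s + 2 f = 21 h 24 min 19 s frame 2, i.e. 21:24:19;02.

21:24:19;02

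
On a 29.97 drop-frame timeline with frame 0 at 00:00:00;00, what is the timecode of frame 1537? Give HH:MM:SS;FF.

Each 10-minute DF block holds 10 × 60 × 30 − 9 × 2 = 17982 frames. 1537 ÷ 17982 → 0 full blocks, remainder 1537.
Within the partial block the first minute is 1800 frames and each further minute 1798, so 0 further minute boundaries passed. Total skipped labels = 18 × 0 + 2 × 0 = 0.
Non-drop label index = 1537 + 0 = 1537; at 30 labels/s that is 00:00:51:07, i.e. DF 00:00:51;07.

00:00:51;07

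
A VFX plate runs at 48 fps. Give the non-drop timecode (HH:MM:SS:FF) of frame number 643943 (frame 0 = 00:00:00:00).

643943 ÷ 48 = 13415 full seconds, remainder 23 frames.
13415 s = 3 h 43 min 35 s.
Timecode: 03:43:35:23.

03:43:35:23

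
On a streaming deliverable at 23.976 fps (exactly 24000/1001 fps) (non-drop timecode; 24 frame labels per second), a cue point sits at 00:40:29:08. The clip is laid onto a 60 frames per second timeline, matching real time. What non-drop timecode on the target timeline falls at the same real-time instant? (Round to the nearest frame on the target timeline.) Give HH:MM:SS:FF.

Source frame index: (0×3600 + 40×60 + 29) × 24 + 8 = 58304.
Real time: 58304 / (24000/1001) = 911911/375 s.
Target frame: (911911/375) × (60) = 3647644/25 ≈ 145905.760 → 145906.
At 60 labels/s: frame 145906 → 00:40:31:46.

00:40:31:46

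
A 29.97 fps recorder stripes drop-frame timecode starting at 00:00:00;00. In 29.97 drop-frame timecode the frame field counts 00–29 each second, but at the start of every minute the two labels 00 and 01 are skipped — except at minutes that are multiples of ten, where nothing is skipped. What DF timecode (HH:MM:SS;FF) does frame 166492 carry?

01:32:35;08

Ten DF minutes hold 17982 frames, so frame 166492 lies in block 9 (frames 161838–179819) with 4654 frames into that block.
The block's first minute is 1800 frames and the rest 1798 each; 4654 frames reaches minute 2, so 9 × 18 + 2 × 2 = 166 labels have been skipped so far.
Adding those back, label number 166492 + 166 = 166658 at 30 labels/s is 5555 s + 8 f = 1 h 32 min 35 s frame 8, i.e. 01:32:35;08.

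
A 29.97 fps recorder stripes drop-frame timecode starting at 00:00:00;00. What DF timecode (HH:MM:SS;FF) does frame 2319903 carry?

21:30:07;15

Ten DF minutes hold 17982 frames, so frame 2319903 lies in block 129 (frames 2319678–2337659) with 225 frames into that block.
The block's first minute is 1800 frames and the rest 1798 each; 225 frames reaches minute 0, so 129 × 18 + 0 × 2 = 2322 labels have been skipped so far.
Adding those back, label number 2319903 + 2322 = 2322225 at 30 labels/s is 77407 s + 15 f = 21 h 30 min 7 s frame 15, i.e. 21:30:07;15.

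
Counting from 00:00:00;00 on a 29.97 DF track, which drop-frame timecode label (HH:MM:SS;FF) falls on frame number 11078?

00:06:09;20

Ten DF minutes hold 17982 frames, so frame 11078 lies in block 0 (frames 0–17981) with 11078 frames into that block.
The block's first minute is 1800 frames and the rest 1798 each; 11078 frames reaches minute 6, so 0 × 18 + 6 × 2 = 12 labels have been skipped so far.
Adding those back, label number 11078 + 12 = 11090 at 30 labels/s is 369 s + 20 f = 0 h 6 min 9 s frame 20, i.e. 00:06:09;20.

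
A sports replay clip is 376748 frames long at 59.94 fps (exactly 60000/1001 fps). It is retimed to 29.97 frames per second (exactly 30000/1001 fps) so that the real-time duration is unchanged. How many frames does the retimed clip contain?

188374 frames

Target frames = source frames × (target rate / source rate) = 376748 × (30000/1001)/(60000/1001) = 376748 × 1/2 = 188374.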